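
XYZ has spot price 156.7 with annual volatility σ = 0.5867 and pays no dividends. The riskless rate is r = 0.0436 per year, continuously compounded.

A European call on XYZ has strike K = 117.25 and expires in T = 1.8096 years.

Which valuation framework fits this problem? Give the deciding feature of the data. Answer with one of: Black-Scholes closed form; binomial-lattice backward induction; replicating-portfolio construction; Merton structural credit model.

framework: Black-Scholes closed form

Key observation: a European-exercise option on XYZ struck at 117.25 — a GBM underlying with constant parameters — admits an analytic price: the data contain no early exercise, no discrete tree, no debt structure.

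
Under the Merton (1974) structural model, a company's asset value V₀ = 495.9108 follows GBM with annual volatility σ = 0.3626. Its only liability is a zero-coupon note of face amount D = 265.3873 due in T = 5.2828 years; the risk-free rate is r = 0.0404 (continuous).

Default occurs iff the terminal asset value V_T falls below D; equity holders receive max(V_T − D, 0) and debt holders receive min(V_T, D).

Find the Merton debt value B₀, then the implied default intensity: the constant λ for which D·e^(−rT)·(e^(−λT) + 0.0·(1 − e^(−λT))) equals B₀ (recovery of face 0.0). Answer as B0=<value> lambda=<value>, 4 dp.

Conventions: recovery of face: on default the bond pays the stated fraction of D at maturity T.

Apply the equity-as-call identities (strike 265.3873, horizon 5.2828 years):
d₁ = [ln(V₀/D) + (r + σ²/2)T] / (σ√T)
   = [ln(495.9108/265.3873) + (0.0404 + 0.5·0.3626²)·5.2828] / (0.3626·√5.2828)
   = [0.625206 + 0.560713] / 0.833412 = 1.422968
d₂ = d₁ − σ√T = 1.422968 − 0.833412 = 0.589556
N(d₁) = 0.922627,  N(d₂) = 0.722256,  e^(−rT) = 0.807813
E₀ = V₀·N(d₁) − D·e^(−rT)·N(d₂)
   = 495.9108·0.922627 − 265.3873·0.807813·0.722256 = 302.701327
B₀ = V₀ − E₀ = 495.9108 − 302.701327 = 193.209473
e^(−λT) = (B₀·e^(rT)/D − 0)/(1 − 0) = (193.2095·1.237911/265.3873 − 0)/1 = 0.90123426
λ = −ln(0.90123426)/5.2828 = 0.019685

B0=193.2095 lambda=0.0197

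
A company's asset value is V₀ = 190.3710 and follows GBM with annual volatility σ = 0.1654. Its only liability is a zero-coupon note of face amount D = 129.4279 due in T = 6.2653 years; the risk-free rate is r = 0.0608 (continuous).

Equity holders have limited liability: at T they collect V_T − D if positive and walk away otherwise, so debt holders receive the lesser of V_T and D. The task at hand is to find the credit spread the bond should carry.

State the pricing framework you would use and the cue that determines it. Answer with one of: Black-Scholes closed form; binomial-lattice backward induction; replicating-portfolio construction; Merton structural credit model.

framework: Merton structural credit model

Key observation: the data describe a firm's assets (V₀ = 190.3710, GBM) and a single zero-coupon debt of face 129.4279, so credit quantities follow from equity-as-call in the structural model.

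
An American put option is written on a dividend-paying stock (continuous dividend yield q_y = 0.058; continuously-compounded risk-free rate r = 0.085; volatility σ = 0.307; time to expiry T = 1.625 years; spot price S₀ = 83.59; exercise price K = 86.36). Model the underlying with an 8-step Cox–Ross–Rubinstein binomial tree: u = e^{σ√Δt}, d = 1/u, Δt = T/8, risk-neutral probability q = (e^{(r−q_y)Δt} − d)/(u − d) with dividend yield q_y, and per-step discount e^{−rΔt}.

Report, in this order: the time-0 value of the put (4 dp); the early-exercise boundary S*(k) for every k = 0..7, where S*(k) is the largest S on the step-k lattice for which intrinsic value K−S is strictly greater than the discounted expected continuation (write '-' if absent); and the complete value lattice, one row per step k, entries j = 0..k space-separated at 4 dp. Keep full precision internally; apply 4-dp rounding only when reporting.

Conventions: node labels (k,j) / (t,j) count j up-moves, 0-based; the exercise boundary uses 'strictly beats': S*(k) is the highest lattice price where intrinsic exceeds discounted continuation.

Δt=0.20312  u=1.14839  d=0.87078  q=0.48527  discount=0.98288
step 8 (expiry): payoffs max(K−S,0) = 58.7268 49.9171 38.2990 22.9769 2.7700 0.0000 0.0000 0.0000 0.0000
step 7: (k=7,j=0): S=31.7338, K−S=54.6262, hold=53.5196 ⇒ V=54.6262 exercise | (k=7,j=1): S=41.8507, K−S=44.5093, hold=43.5212 ⇒ V=44.5093 exercise | (k=7,j=2): S=55.1929, K−S=31.1671, hold=30.3352 ⇒ V=31.1671 exercise | (k=7,j=3): S=72.7887, K−S=13.5713, hold=12.9455 ⇒ V=13.5713 exercise | (k=7,j=4): S=95.9941, K−S=0.0000, hold=1.4014 ⇒ V=1.4014 continue | (k=7,j=5): S=126.5975, K−S=0.0000, hold=0.0000 ⇒ V=0.0000 continue | (k=7,j=6): S=166.9575, K−S=0.0000, hold=0.0000 ⇒ V=0.0000 continue | (k=7,j=7): S=220.1843, K−S=0.0000, hold=0.0000 ⇒ V=0.0000 continue  boundary S*=72.7887
step 6: (k=6,j=0): S=36.4429, K−S=49.9171, hold=48.8657 ⇒ V=49.9171 exercise | (k=6,j=1): S=48.0610, K−S=38.2990, hold=37.3836 ⇒ V=38.2990 exercise | (k=6,j=2): S=63.3831, K−S=22.9769, hold=22.2410 ⇒ V=22.9769 exercise | (k=6,j=3): S=83.5900, K−S=2.7700, hold=7.5343 ⇒ V=7.5343 continue | (k=6,j=4): S=110.2389, K−S=0.0000, hold=0.7090 ⇒ V=0.7090 continue | (k=6,j=5): S=145.3836, K−S=0.0000, hold=0.0000 ⇒ V=0.0000 continue | (k=6,j=6): S=191.7327, K−S=0.0000, hold=0.0000 ⇒ V=0.0000 continue  boundary S*=63.3831
step 5: (k=5,j=0): S=41.8507, K−S=44.5093, hold=43.5212 ⇒ V=44.5093 exercise | (k=5,j=1): S=55.1929, K−S=31.1671, hold=30.3352 ⇒ V=31.1671 exercise | (k=5,j=2): S=72.7887, K−S=13.5713, hold=15.2180 ⇒ V=15.2180 continue | (k=5,j=3): S=95.9941, K−S=0.0000, hold=4.1499 ⇒ V=4.1499 continue | (k=5,j=4): S=126.5975, K−S=0.0000, hold=0.3587 ⇒ V=0.3587 continue | (k=5,j=5): S=166.9575, K−S=0.0000, hold=0.0000 ⇒ V=0.0000 continue  boundary S*=55.1929
step 4: (k=4,j=0): S=48.0610, K−S=38.2990, hold=37.3836 ⇒ V=38.2990 exercise | (k=4,j=1): S=63.3831, K−S=22.9769, hold=23.0264 ⇒ V=23.0264 continue | (k=4,j=2): S=83.5900, K−S=2.7700, hold=9.6784 ⇒ V=9.6784 continue | (k=4,j=3): S=110.2389, K−S=0.0000, hold=2.2706 ⇒ V=2.2706 continue | (k=4,j=4): S=145.3836, K−S=0.0000, hold=0.1815 ⇒ V=0.1815 continue  boundary S*=48.0610
step 3: (k=3,j=0): S=55.1929, K−S=31.1671, hold=30.3589 ⇒ V=31.1671 exercise | (k=3,j=1): S=72.7887, K−S=13.5713, hold=16.2656 ⇒ V=16.2656 continue | (k=3,j=2): S=95.9941, K−S=0.0000, hold=5.9794 ⇒ V=5.9794 continue | (k=3,j=3): S=126.5975, K−S=0.0000, hold=1.2353 ⇒ V=1.2353 continue  boundary S*=55.1929
step 2: (k=2,j=0): S=63.3831, K−S=22.9769, hold=23.5261 ⇒ V=23.5261 continue | (k=2,j=1): S=83.5900, K−S=2.7700, hold=11.0810 ⇒ V=11.0810 continue | (k=2,j=2): S=110.2389, K−S=0.0000, hold=3.6143 ⇒ V=3.6143 continue  boundary S*=-
step 1: (k=1,j=0): S=72.7887, K−S=13.5713, hold=17.1875 ⇒ V=17.1875 continue | (k=1,j=1): S=95.9941, K−S=0.0000, hold=7.3299 ⇒ V=7.3299 continue  boundary S*=-
step 0: (k=0,j=0): S=83.5900, K−S=2.7700, hold=12.1915 ⇒ V=12.1915 continue  boundary S*=-

price = 12.1915
boundary = - - - 55.1929 48.0610 55.1929 63.3831 72.7887
tree:
12.1915
17.1875 7.3299
23.5261 11.0810 3.6143
31.1671 16.2656 5.9794 1.2353
38.2990 23.0264 9.6784 2.2706 0.1815
44.5093 31.1671 15.2180 4.1499 0.3587 0.0000
49.9171 38.2990 22.9769 7.5343 0.7090 0.0000 0.0000
54.6262 44.5093 31.1671 13.5713 1.4014 0.0000 0.0000 0.0000
58.7268 49.9171 38.2990 22.9769 2.7700 0.0000 0.0000 0.0000 0.0000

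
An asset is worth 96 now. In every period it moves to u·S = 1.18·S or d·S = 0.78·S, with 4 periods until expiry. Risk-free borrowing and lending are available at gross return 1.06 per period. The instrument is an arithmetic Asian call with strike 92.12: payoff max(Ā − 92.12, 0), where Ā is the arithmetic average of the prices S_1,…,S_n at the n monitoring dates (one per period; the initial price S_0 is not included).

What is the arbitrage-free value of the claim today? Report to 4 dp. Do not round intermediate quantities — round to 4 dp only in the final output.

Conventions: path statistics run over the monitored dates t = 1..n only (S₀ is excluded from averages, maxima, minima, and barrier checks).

No-arbitrage gives p* = (R−d)/(u−d) = 0.7000: enumerate every path, weight its payoff by its p*-probability, and discount by R^4.
Enumerate all 2^4 = 16 price paths (U = up ×1.18, D = down ×0.78); each path with k up-moves has probability p*^k·(1−p*)^(4−k).
DDDD: Ā=53.5945, payoff=0.0000, prob=0.008100
UDDD: Ā=81.0788, payoff=0.0000, prob=0.018900
DUDD: Ā=71.4788, payoff=0.0000, prob=0.018900
UUDD: Ā=108.1346, payoff=16.0146, prob=0.044100
DDUD: Ā=63.9908, payoff=0.0000, prob=0.018900
UDUD: Ā=96.8066, payoff=4.6866, prob=0.044100
DUUD: Ā=87.2066, payoff=0.0000, prob=0.044100
UUUD: Ā=131.9279, payoff=39.8079, prob=0.102900
DDDU: Ā=58.1502, payoff=0.0000, prob=0.018900
UDDU: Ā=87.9708, payoff=0.0000, prob=0.044100
DUDU: Ā=78.3708, payoff=0.0000, prob=0.044100
UUDU: Ā=118.5609, payoff=26.4409, prob=0.102900
DDUU: Ā=70.8828, payoff=0.0000, prob=0.044100
UDUU: Ā=107.2329, payoff=15.1129, prob=0.102900
DUUU: Ā=97.6329, payoff=5.5129, prob=0.102900
UUUU: Ā=147.7010, payoff=55.5810, prob=0.240100
Price = Σ prob·payoff / R^4 = 23.197324 / 1.262477 = 18.3745

price = 18.3745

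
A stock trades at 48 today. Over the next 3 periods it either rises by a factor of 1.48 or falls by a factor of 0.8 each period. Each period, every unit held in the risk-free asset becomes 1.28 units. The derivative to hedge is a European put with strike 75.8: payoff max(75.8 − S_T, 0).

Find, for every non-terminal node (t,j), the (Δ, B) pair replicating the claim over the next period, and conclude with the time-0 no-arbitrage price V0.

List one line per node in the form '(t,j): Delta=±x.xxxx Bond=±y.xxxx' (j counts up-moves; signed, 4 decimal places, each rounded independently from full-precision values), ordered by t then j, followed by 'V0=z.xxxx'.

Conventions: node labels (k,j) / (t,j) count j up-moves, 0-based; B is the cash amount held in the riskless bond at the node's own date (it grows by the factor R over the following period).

(0,0): Delta=-0.2693 Bond=16.1987
(1,0): Delta=-0.8245 Bond=42.0519
(1,1): Delta=-0.1443 Bond=11.8519
(2,0): Delta=-1.0000 Bond=59.2188
(2,1): Delta=-0.7849 Bond=51.5796
(2,2): Delta=0.0000 Bond=0.0000
V0=3.2712

No-arbitrage ⇒ martingale measure with p* = (R−d)/(u−d) = 0.7059.
At maturity the claim pays: V(3,0)=51.2240, V(3,1)=30.3344, V(3,2)=0.0000, V(3,3)=0.0000
  t=2,j=0: stock 30.7200 → up 45.4656 (V=30.3344), down 24.5760 (V=51.2240). Price 28.4987; hedge Δ=-1.0000, bond B=59.2188.
  t=2,j=1: stock 56.8320 → up 84.1114 (V=0.0000), down 45.4656 (V=30.3344). Price 6.9702; hedge Δ=-0.7849, bond B=51.5796.
  t=2,j=2: stock 105.1392 → up 155.6060 (V=0.0000), down 84.1114 (V=0.0000). Price 0.0000; hedge Δ=0.0000, bond B=0.0000.
  t=1,j=0: stock 38.4000 → up 56.8320 (V=6.9702), down 30.7200 (V=28.4987). Price 10.3923; hedge Δ=-0.8245, bond B=42.0519.
  t=1,j=1: stock 71.0400 → up 105.1392 (V=0.0000), down 56.8320 (V=6.9702). Price 1.6016; hedge Δ=-0.1443, bond B=11.8519.
  t=0,j=0: stock 48.0000 → up 71.0400 (V=1.6016), down 38.4000 (V=10.3923). Price 3.2712; hedge Δ=-0.2693, bond B=16.1987.
Check: Δ(0,0)·S0 + B(0,0) = 3.2712 = V0.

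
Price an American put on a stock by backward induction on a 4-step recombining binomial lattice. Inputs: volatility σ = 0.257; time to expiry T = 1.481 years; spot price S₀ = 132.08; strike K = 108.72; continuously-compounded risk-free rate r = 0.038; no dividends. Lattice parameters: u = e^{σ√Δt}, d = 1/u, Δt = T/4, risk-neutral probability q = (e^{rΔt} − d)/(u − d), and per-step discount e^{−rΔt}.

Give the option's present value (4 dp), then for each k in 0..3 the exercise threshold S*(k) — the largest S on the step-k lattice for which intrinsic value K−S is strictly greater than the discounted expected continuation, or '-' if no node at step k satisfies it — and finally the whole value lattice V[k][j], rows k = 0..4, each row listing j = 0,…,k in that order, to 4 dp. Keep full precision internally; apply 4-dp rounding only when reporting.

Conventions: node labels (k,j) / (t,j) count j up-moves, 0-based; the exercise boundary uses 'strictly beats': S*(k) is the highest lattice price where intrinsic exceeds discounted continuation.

price = 5.1089
boundary = - - - 82.6214
tree:
5.1089
9.0570 1.3991
15.6538 2.8729 0.0000
26.0986 5.8991 0.0000 0.0000
38.0594 12.1133 0.0000 0.0000 0.0000

Δt=0.37025  u=1.16927  d=0.85523  q=0.50610  discount=0.98603
step 4 (expiry): payoffs max(K−S,0) = 38.0594 12.1133 0.0000 0.0000 0.0000
step 3: (k=3,j=0): S=82.6214, K−S=26.0986, hold=24.5797 ⇒ V=26.0986 exercise | (k=3,j=1): S=112.9593, K−S=0.0000, hold=5.8991 ⇒ V=5.8991 continue | (k=3,j=2): S=154.4372, K−S=0.0000, hold=0.0000 ⇒ V=0.0000 continue | (k=3,j=3): S=211.1454, K−S=0.0000, hold=0.0000 ⇒ V=0.0000 continue  boundary S*=82.6214
step 2: (k=2,j=0): S=96.6067, K−S=12.1133, hold=15.6538 ⇒ V=15.6538 continue | (k=2,j=1): S=132.0800, K−S=0.0000, hold=2.8729 ⇒ V=2.8729 continue | (k=2,j=2): S=180.5788, K−S=0.0000, hold=0.0000 ⇒ V=0.0000 continue  boundary S*=-
step 1: (k=1,j=0): S=112.9593, K−S=0.0000, hold=9.0570 ⇒ V=9.0570 continue | (k=1,j=1): S=154.4372, K−S=0.0000, hold=1.3991 ⇒ V=1.3991 continue  boundary S*=-
step 0: (k=0,j=0): S=132.0800, K−S=0.0000, hold=5.1089 ⇒ V=5.1089 continue  boundary S*=-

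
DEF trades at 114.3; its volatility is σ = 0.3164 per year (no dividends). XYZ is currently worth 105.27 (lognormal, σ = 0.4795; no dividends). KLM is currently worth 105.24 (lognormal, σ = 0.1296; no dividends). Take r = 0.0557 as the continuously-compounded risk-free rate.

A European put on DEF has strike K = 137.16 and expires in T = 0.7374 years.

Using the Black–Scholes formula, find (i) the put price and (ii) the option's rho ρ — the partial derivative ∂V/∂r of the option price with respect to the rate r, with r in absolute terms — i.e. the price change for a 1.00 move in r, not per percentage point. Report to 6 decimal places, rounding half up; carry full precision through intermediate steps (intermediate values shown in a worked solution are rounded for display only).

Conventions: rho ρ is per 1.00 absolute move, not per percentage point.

price = 23.700300
ρ = -72.221165

σ√T = 0.3164·√0.7374 = 0.271699
d₁ = (ln(S/K) + (r+σ²/2)T) / (σ√T) = (ln(114.3/137.16) + (0.0557+0.3164²/2)·0.7374) / 0.271699 = (-0.182322 + 0.077983) / 0.271699 = -0.384021
d₂ = d₁ − σ√T = -0.384021 − 0.271699 = -0.655720
e^{−rT} = 0.959759
N(−d₁) = 0.649519,  N(−d₂) = 0.743998
Put price V = K·e^{−rT}·N(−d₂) − S·N(−d₁) = 97.940284 − 74.239984 = 23.700300
ρ = −K·T·e^{−rT}·N(−d₂) = -72.221165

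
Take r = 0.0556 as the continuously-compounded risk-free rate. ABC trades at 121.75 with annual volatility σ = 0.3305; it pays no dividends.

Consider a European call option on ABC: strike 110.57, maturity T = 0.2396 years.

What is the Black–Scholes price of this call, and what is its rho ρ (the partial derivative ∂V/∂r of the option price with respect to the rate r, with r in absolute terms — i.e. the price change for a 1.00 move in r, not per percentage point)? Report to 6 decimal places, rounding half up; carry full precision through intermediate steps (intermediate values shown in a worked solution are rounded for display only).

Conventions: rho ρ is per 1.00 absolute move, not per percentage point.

σ√T = 0.3305·√0.2396 = 0.161776
d₁ = (ln(S/K) + (r+σ²/2)T) / (σ√T) = (ln(121.75/110.57) + (0.0556+0.3305²/2)·0.2396) / 0.161776 = (0.096321 + 0.026408) / 0.161776 = 0.758631
d₂ = d₁ − σ√T = 0.758631 − 0.161776 = 0.596855
e^{−rT} = 0.986767
N(d₁) = 0.775963,  N(d₂) = 0.724698
Call price V = S·N(d₁) − K·e^{−rT}·N(d₂) = 94.473535 − 79.069443 = 15.404092
ρ = K·T·e^{−rT}·N(d₂) = 18.945039

price = 15.404092
ρ = 18.945039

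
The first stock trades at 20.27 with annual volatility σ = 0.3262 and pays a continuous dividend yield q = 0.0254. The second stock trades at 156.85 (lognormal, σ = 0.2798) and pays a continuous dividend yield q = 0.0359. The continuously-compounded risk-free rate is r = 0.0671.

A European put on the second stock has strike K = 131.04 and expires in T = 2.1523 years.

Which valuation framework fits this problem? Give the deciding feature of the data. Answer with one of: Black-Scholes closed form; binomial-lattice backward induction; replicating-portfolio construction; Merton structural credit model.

framework: Black-Scholes closed form

Key observation: the strike-131.04 put on the second stock is European-exercise on a continuously-modelled lognormal underlying, so its value is a single closed-form evaluation.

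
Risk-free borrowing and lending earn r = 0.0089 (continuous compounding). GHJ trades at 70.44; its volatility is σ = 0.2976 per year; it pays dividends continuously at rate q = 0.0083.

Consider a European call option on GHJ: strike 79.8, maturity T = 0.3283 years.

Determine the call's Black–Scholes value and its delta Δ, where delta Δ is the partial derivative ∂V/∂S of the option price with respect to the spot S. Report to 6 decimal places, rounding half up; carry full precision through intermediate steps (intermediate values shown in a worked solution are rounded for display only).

price = 1.725593
Δ = 0.258675

σ√T = 0.2976·√0.3283 = 0.170517
d₁ = (ln(S/K) + (r−q+σ²/2)T) / (σ√T) = (ln(70.44/79.8) + (0.0089−0.0083+0.2976²/2)·0.3283) / 0.170517 = (-0.124762 + 0.014735) / 0.170517 = -0.645255
d₂ = d₁ − σ√T = -0.645255 − 0.170517 = -0.815773
e^{−rT} = 0.997082
e^{−qT} = 0.997279
N(d₁) = 0.259381,  N(d₂) = 0.207315
Call price V = S·e^{−qT}·N(d₁) − K·e^{−rT}·N(d₂) = 18.221071 − 16.495478 = 1.725593
Δ = e^{−qT}·N(d₁) = 0.258675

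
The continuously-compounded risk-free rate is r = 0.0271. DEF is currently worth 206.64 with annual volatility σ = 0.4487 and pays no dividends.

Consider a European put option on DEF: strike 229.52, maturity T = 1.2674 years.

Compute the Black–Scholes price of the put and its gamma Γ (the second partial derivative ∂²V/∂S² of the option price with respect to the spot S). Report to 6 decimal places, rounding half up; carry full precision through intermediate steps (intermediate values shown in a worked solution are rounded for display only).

σ√T = 0.4487·√1.2674 = 0.505141
d₁ = (ln(S/K) + (r+σ²/2)T) / (σ√T) = (ln(206.64/229.52) + (0.0271+0.4487²/2)·1.2674) / 0.505141 = (-0.105012 + 0.161930) / 0.505141 = 0.112678
d₂ = d₁ − σ√T = 0.112678 − 0.505141 = -0.392463
e^{−rT} = 0.966237
N(−d₁) = 0.455143,  N(−d₂) = 0.652642
Put price V = K·e^{−rT}·N(−d₂) − S·N(−d₁) = 144.736823 − 94.050718 = 50.686104
φ(d₁) = (1/√(2π))·e^{−d₁²/2} = 0.396418
Γ = φ(d₁) / (S·σ·√T) = 0.003798

price = 50.686104
Γ = 0.003798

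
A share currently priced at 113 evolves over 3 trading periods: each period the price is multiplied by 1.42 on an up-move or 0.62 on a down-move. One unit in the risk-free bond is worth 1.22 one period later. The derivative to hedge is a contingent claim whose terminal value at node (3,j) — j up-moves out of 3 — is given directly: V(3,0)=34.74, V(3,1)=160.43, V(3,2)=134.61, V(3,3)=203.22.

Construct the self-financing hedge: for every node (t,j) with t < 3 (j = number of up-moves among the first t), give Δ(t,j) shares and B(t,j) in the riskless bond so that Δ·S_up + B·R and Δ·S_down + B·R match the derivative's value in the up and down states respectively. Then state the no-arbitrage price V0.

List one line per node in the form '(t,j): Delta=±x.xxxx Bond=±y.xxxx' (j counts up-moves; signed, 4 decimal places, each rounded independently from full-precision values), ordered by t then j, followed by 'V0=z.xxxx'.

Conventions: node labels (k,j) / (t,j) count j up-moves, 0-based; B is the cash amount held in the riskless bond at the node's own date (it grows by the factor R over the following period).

Risk-neutral probability p* = (R−d)/(u−d) = (1.22−0.62)/(1.42−0.62) = 0.7500.
Expiry values: V(3,0)=34.7400, V(3,1)=160.4300, V(3,2)=134.6100, V(3,3)=203.2200
(2,0): S=43.4372. Δ = (V_up−V_dn)/(S_up−S_dn) = (160.4300−34.7400)/(61.6808−26.9311) = 3.6170. V = [p*·160.4300 + (1−p*)·34.7400]/1.22 = 105.7439. B = V − Δ·S = -51.3686.
(2,1): S=99.4852. Δ = (V_up−V_dn)/(S_up−S_dn) = (134.6100−160.4300)/(141.2690−61.6808) = -0.3244. V = [p*·134.6100 + (1−p*)·160.4300]/1.22 = 115.6270. B = V − Δ·S = 147.9020.
(2,2): S=227.8532. Δ = (V_up−V_dn)/(S_up−S_dn) = (203.2200−134.6100)/(323.5515−141.2690) = 0.3764. V = [p*·203.2200 + (1−p*)·134.6100]/1.22 = 152.5143. B = V − Δ·S = 66.7518.
(1,0): S=70.0600. Δ = (V_up−V_dn)/(S_up−S_dn) = (115.6270−105.7439)/(99.4852−43.4372) = 0.1763. V = [p*·115.6270 + (1−p*)·105.7439]/1.22 = 92.7510. B = V − Δ·S = 80.3970.
(1,1): S=160.4600. Δ = (V_up−V_dn)/(S_up−S_dn) = (152.5143−115.6270)/(227.8532−99.4852) = 0.2874. V = [p*·152.5143 + (1−p*)·115.6270]/1.22 = 117.4529. B = V − Δ·S = 71.3438.
(0,0): S=113.0000. Δ = (V_up−V_dn)/(S_up−S_dn) = (117.4529−92.7510)/(160.4600−70.0600) = 0.2733. V = [p*·117.4529 + (1−p*)·92.7510]/1.22 = 91.2110. B = V − Δ·S = 60.3337.
Sanity check at the root: Δ(0,0)·S0 + B(0,0) reproduces V0 = 91.2110.

(0,0): Delta=0.2733 Bond=60.3337
(1,0): Delta=0.1763 Bond=80.3970
(1,1): Delta=0.2874 Bond=71.3438
(2,0): Delta=3.6170 Bond=-51.3686
(2,1): Delta=-0.3244 Bond=147.9020
(2,2): Delta=0.3764 Bond=66.7518
V0=91.2110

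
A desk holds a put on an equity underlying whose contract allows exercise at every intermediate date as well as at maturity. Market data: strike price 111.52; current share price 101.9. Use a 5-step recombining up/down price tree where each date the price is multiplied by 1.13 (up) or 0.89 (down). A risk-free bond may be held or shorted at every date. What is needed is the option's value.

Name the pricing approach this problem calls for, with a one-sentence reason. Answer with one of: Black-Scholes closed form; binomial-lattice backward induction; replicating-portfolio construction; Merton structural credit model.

framework: binomial-lattice backward induction

Key observation: an American put (K = 111.52, S₀ = 101.9) on a 5-date tree has no closed form — the optimal stopping decision is embedded and must be resolved recursively from expiry.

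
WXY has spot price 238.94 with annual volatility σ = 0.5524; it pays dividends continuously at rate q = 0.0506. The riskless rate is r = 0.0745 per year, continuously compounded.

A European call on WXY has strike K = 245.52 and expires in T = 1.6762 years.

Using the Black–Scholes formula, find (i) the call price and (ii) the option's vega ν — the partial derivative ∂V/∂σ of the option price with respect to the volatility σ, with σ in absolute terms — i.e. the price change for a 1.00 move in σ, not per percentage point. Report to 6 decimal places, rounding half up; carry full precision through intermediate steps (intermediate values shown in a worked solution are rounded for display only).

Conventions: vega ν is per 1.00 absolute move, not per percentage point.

price = 62.343072
ν = 105.654786

σ√T = 0.5524·√1.6762 = 0.715182
d₁ = (ln(S/K) + (r−q+σ²/2)T) / (σ√T) = (ln(238.94/245.52) + (0.0745−0.0506+0.5524²/2)·1.6762) / 0.715182 = (-0.027166 + 0.295804) / 0.715182 = 0.375622
d₂ = d₁ − σ√T = 0.375622 − 0.715182 = -0.339560
e^{−rT} = 0.882606
e^{−qT} = 0.918682
N(d₁) = 0.646401,  N(d₂) = 0.367094
Call price V = S·e^{−qT}·N(d₁) − K·e^{−rT}·N(d₂) = 141.891322 − 79.548249 = 62.343072
φ(d₁) = (1/√(2π))·e^{−d₁²/2} = 0.371768
ν = S·e^{−qT}·φ(d₁)·√T = 105.654786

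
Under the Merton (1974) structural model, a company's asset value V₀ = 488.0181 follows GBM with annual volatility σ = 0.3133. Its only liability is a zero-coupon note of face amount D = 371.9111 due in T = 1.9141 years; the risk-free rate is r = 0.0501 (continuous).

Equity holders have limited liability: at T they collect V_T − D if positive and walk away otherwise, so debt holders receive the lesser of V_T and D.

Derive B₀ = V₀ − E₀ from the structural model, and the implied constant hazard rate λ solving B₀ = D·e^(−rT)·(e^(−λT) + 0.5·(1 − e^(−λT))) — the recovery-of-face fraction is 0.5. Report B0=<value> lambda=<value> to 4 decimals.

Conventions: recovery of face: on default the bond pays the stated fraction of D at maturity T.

With assets at 488.0181 and a single debt payment of 371.9111 at 1.9141 years:
d₁ = [ln(V₀/D) + (r + σ²/2)T] / (σ√T)
   = [ln(488.0181/371.9111) + (0.0501 + 0.5·0.3133²)·1.9141] / (0.3133·√1.9141)
   = [0.271698 + 0.189837] / 0.433454 = 1.064785
d₂ = d₁ − σ√T = 1.064785 − 0.433454 = 0.631332
N(d₁) = 0.856513,  N(d₂) = 0.736088,  e^(−rT) = 0.908558
E₀ = V₀·N(d₁) − D·e^(−rT)·N(d₂)
   = 488.0181·0.856513 − 371.9111·0.908558·0.736088 = 169.267785
B₀ = V₀ − E₀ = 488.0181 − 169.267785 = 318.750315
e^(−λT) = (B₀·e^(rT)/D − 0.5)/(1 − 0.5) = (318.7503·1.100645/371.9111 − 0.5)/0.5 = 0.88663870
λ = −ln(0.88663870)/1.9141 = 0.062859

B0=318.7503 lambda=0.0629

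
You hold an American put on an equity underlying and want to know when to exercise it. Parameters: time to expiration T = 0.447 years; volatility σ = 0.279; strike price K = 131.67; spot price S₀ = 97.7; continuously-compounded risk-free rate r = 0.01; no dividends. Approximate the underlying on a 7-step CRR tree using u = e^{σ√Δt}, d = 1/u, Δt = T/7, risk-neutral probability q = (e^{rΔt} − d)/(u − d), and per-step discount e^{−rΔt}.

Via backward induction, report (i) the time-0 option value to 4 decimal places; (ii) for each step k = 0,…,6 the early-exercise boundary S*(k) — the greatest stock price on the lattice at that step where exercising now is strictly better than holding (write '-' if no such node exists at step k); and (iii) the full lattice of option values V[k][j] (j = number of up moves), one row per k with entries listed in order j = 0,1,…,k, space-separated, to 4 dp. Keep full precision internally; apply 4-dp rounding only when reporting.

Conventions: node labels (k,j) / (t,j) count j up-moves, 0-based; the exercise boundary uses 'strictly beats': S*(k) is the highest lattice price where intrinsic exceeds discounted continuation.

params: Δt=0.06386 u=1.07305 d=0.93192 q=0.48691 e^(-rΔt)=0.99936
t_7 payoffs: 72.0269 62.9950 52.5954 40.6210 26.8332 10.9576 0.0000 0.0000
t_6: node(6,0) S=63.9999 payoff=67.6701 vs cont=67.5860 → 67.6701 [stop]  node(6,1) S=73.6916 payoff=57.9784 vs cont=57.8944 → 57.9784 [stop]  node(6,2) S=84.8509 payoff=46.8191 vs cont=46.7351 → 46.8191 [stop]  node(6,3) S=97.7000 payoff=33.9700 vs cont=33.8859 → 33.9700 [stop]  node(6,4) S=112.4949 payoff=19.1751 vs cont=19.0910 → 19.1751 [stop]  node(6,5) S=129.5302 payoff=2.1398 vs cont=5.6186 → 5.6186 [wait]  node(6,6) S=149.1453 payoff=0.0000 vs cont=0.0000 → 0.0000 [wait]  ⇒ S*(6)=112.4949
t_5: node(5,0) S=68.6750 payoff=62.9950 vs cont=62.9109 → 62.9950 [stop]  node(5,1) S=79.0746 payoff=52.5954 vs cont=52.5113 → 52.5954 [stop]  node(5,2) S=91.0490 payoff=40.6210 vs cont=40.5369 → 40.6210 [stop]  node(5,3) S=104.8368 payoff=26.8332 vs cont=26.7492 → 26.8332 [stop]  node(5,4) S=120.7124 payoff=10.9576 vs cont=12.5663 → 12.5663 [wait]  node(5,5) S=138.9922 payoff=0.0000 vs cont=2.8810 → 2.8810 [wait]  ⇒ S*(5)=104.8368
t_4: node(4,0) S=73.6916 payoff=57.9784 vs cont=57.8944 → 57.9784 [stop]  node(4,1) S=84.8509 payoff=46.8191 vs cont=46.7351 → 46.8191 [stop]  node(4,2) S=97.7000 payoff=33.9700 vs cont=33.8859 → 33.9700 [stop]  node(4,3) S=112.4949 payoff=19.1751 vs cont=19.8739 → 19.8739 [wait]  node(4,4) S=129.5302 payoff=2.1398 vs cont=7.8455 → 7.8455 [wait]  ⇒ S*(4)=97.7000
t_3: node(3,0) S=79.0746 payoff=52.5954 vs cont=52.5113 → 52.5954 [stop]  node(3,1) S=91.0490 payoff=40.6210 vs cont=40.5369 → 40.6210 [stop]  node(3,2) S=104.8368 payoff=26.8332 vs cont=27.0892 → 27.0892 [wait]  node(3,3) S=120.7124 payoff=10.9576 vs cont=14.0082 → 14.0082 [wait]  ⇒ S*(3)=91.0490
t_2: node(2,0) S=84.8509 payoff=46.8191 vs cont=46.7351 → 46.8191 [stop]  node(2,1) S=97.7000 payoff=33.9700 vs cont=34.0105 → 34.0105 [wait]  node(2,2) S=112.4949 payoff=19.1751 vs cont=20.7067 → 20.7067 [wait]  ⇒ S*(2)=84.8509
t_1: node(1,0) S=91.0490 payoff=40.6210 vs cont=40.5566 → 40.6210 [stop]  node(1,1) S=104.8368 payoff=26.8332 vs cont=27.5152 → 27.5152 [wait]  ⇒ S*(1)=91.0490
t_0: node(0,0) S=97.7000 payoff=33.9700 vs cont=34.2178 → 34.2178 [wait]  ⇒ S*(0)=-

price = 34.2178
boundary = - 91.0490 84.8509 91.0490 97.7000 104.8368 112.4949
tree:
34.2178
40.6210 27.5152
46.8191 34.0105 20.7067
52.5954 40.6210 27.0892 14.0082
57.9784 46.8191 33.9700 19.8739 7.8455
62.9950 52.5954 40.6210 26.8332 12.5663 2.8810
67.6701 57.9784 46.8191 33.9700 19.1751 5.6186 0.0000
72.0269 62.9950 52.5954 40.6210 26.8332 10.9576 0.0000 0.0000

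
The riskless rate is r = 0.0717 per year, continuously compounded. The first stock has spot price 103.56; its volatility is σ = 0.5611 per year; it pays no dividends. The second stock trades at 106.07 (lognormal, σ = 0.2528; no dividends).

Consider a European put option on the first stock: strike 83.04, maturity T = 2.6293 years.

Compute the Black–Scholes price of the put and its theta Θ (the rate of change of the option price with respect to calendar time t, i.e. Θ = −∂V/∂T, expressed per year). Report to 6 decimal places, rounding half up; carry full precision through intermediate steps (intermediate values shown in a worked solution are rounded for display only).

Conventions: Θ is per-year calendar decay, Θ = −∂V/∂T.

σ√T = 0.5611·√2.6293 = 0.909830
d₁ = (ln(S/K) + (r+σ²/2)T) / (σ√T) = (ln(103.56/83.04) + (0.0717+0.5611²/2)·2.6293) / 0.909830 = (0.220829 + 0.602416) / 0.909830 = 0.904834
d₂ = d₁ − σ√T = 0.904834 − 0.909830 = -0.004996
e^{−rT} = 0.828183
N(−d₁) = 0.182777,  N(−d₂) = 0.501993
Put price V = K·e^{−rT}·N(−d₂) − S·N(−d₁) = 34.523253 − 18.928360 = 15.594893
φ(d₁) = (1/√(2π))·e^{−d₁²/2} = 0.264927
Θ = −S·φ(d₁)·σ/(2√T) + r·K·e^{−rT}·N(−d₂) = −4.746884 + 2.475317 = -2.271567

price = 15.594893
Θ = -2.271567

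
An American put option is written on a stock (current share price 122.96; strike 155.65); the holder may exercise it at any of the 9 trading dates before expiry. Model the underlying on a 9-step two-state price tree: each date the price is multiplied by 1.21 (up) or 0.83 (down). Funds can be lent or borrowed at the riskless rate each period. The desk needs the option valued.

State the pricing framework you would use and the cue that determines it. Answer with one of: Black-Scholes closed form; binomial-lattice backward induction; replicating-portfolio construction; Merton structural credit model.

Key observation: the exercise right at every one of the 9 steps is what matters: each node needs max(155.65 − S, continuation), which only the stepwise tree valuation starting from spot 122.96 delivers.

framework: binomial-lattice backward induction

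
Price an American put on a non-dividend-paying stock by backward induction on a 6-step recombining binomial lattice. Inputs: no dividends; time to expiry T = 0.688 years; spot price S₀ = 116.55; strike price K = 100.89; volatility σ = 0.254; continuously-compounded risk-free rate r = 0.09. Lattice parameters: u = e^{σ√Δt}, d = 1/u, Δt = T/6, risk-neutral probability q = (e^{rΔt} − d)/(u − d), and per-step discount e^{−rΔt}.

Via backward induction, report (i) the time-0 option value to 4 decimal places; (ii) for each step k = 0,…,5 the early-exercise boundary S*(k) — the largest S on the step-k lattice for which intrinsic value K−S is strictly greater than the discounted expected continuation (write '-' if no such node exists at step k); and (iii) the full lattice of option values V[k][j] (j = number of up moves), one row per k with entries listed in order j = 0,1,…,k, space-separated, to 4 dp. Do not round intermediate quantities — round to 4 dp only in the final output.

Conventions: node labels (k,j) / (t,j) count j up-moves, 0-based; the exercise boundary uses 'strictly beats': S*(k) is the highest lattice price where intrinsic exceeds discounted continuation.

params: Δt=0.11467 u=1.08982 d=0.91758 q=0.53874 e^(-rΔt)=0.98973
t_6 payoffs: 31.3254 18.2679 2.7594 0.0000 0.0000 0.0000 0.0000
t_5: node(5,0) S=75.8128 payoff=25.0772 vs cont=24.0414 → 25.0772 [stop]  node(5,1) S=90.0431 payoff=10.8469 vs cont=9.8111 → 10.8469 [stop]  node(5,2) S=106.9445 payoff=0.0000 vs cont=1.2597 → 1.2597 [wait]  node(5,3) S=127.0183 payoff=0.0000 vs cont=0.0000 → 0.0000 [wait]  node(5,4) S=150.8600 payoff=0.0000 vs cont=0.0000 → 0.0000 [wait]  node(5,5) S=179.1769 payoff=0.0000 vs cont=0.0000 → 0.0000 [wait]  ⇒ S*(5)=90.0431
t_4: node(4,0) S=82.6221 payoff=18.2679 vs cont=17.2320 → 18.2679 [stop]  node(4,1) S=98.1306 payoff=2.7594 vs cont=5.6236 → 5.6236 [wait]  node(4,2) S=116.5500 payoff=0.0000 vs cont=0.5751 → 0.5751 [wait]  node(4,3) S=138.4268 payoff=0.0000 vs cont=0.0000 → 0.0000 [wait]  node(4,4) S=164.4100 payoff=0.0000 vs cont=0.0000 → 0.0000 [wait]  ⇒ S*(4)=82.6221
t_3: node(3,0) S=90.0431 payoff=10.8469 vs cont=11.3383 → 11.3383 [wait]  node(3,1) S=106.9445 payoff=0.0000 vs cont=2.8740 → 2.8740 [wait]  node(3,2) S=127.0183 payoff=0.0000 vs cont=0.2625 → 0.2625 [wait]  node(3,3) S=150.8600 payoff=0.0000 vs cont=0.0000 → 0.0000 [wait]  ⇒ S*(3)=-
t_2: node(2,0) S=98.1306 payoff=2.7594 vs cont=6.7086 → 6.7086 [wait]  node(2,1) S=116.5500 payoff=0.0000 vs cont=1.4520 → 1.4520 [wait]  node(2,2) S=138.4268 payoff=0.0000 vs cont=0.1199 → 0.1199 [wait]  ⇒ S*(2)=-
t_1: node(1,0) S=106.9445 payoff=0.0000 vs cont=3.8369 → 3.8369 [wait]  node(1,1) S=127.0183 payoff=0.0000 vs cont=0.7268 → 0.7268 [wait]  ⇒ S*(1)=-
t_0: node(0,0) S=116.5500 payoff=0.0000 vs cont=2.1392 → 2.1392 [wait]  ⇒ S*(0)=-

price = 2.1392
boundary = - - - - 82.6221 90.0431
tree:
2.1392
3.8369 0.7268
6.7086 1.4520 0.1199
11.3383 2.8740 0.2625 0.0000
18.2679 5.6236 0.5751 0.0000 0.0000
25.0772 10.8469 1.2597 0.0000 0.0000 0.0000
31.3254 18.2679 2.7594 0.0000 0.0000 0.0000 0.0000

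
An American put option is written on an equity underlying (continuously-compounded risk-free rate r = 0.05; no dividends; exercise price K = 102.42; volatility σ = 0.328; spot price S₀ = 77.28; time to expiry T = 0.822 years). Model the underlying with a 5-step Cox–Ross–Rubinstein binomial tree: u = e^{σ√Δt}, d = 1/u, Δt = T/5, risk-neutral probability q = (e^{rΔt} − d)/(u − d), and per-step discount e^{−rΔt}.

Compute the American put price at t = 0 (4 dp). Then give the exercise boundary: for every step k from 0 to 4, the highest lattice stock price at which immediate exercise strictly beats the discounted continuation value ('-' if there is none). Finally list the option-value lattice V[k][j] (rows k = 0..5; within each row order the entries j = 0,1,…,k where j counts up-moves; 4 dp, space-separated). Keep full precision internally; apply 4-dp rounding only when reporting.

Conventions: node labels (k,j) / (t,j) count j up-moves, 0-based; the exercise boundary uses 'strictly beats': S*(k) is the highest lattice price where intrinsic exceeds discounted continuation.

Δt=0.16440  u=1.14224  d=0.87547  q=0.49774  discount=0.99181
step 5 (expiry): payoffs max(K−S,0) = 62.6753 50.5646 34.7635 14.1476 0.0000 0.0000
step 4: (k=4,j=0): S=45.3980, K−S=57.0220, hold=56.1836 ⇒ V=57.0220 exercise | (k=4,j=1): S=59.2314, K−S=43.1886, hold=42.3502 ⇒ V=43.1886 exercise | (k=4,j=2): S=77.2800, K−S=25.1400, hold=24.3016 ⇒ V=25.1400 exercise | (k=4,j=3): S=100.8283, K−S=1.5917, hold=7.0476 ⇒ V=7.0476 continue | (k=4,j=4): S=131.5520, K−S=0.0000, hold=0.0000 ⇒ V=0.0000 continue  boundary S*=77.2800
step 3: (k=3,j=0): S=51.8554, K−S=50.5646, hold=49.7261 ⇒ V=50.5646 exercise | (k=3,j=1): S=67.6565, K−S=34.7635, hold=33.9251 ⇒ V=34.7635 exercise | (k=3,j=2): S=88.2724, K−S=14.1476, hold=16.0026 ⇒ V=16.0026 continue | (k=3,j=3): S=115.1701, K−S=0.0000, hold=3.5107 ⇒ V=3.5107 continue  boundary S*=67.6565
step 2: (k=2,j=0): S=59.2314, K−S=43.1886, hold=42.3502 ⇒ V=43.1886 exercise | (k=2,j=1): S=77.2800, K−S=25.1400, hold=25.2173 ⇒ V=25.2173 continue | (k=2,j=2): S=100.8283, K−S=1.5917, hold=9.7048 ⇒ V=9.7048 continue  boundary S*=59.2314
step 1: (k=1,j=0): S=67.6565, K−S=34.7635, hold=33.9632 ⇒ V=34.7635 exercise | (k=1,j=1): S=88.2724, K−S=14.1476, hold=17.3528 ⇒ V=17.3528 continue  boundary S*=67.6565
step 0: (k=0,j=0): S=77.2800, K−S=25.1400, hold=25.8839 ⇒ V=25.8839 continue  boundary S*=-

price = 25.8839
boundary = - 67.6565 59.2314 67.6565 77.2800
tree:
25.8839
34.7635 17.3528
43.1886 25.2173 9.7048
50.5646 34.7635 16.0026 3.5107
57.0220 43.1886 25.1400 7.0476 0.0000
62.6753 50.5646 34.7635 14.1476 0.0000 0.0000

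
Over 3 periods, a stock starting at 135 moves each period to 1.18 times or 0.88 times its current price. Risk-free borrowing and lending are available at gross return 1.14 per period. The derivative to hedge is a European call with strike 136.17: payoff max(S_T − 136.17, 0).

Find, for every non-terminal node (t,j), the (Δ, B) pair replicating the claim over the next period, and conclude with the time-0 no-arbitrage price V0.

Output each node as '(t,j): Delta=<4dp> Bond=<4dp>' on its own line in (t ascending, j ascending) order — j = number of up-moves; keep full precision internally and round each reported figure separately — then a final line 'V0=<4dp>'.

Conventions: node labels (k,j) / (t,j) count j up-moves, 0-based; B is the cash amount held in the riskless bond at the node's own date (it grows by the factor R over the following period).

(0,0): Delta=0.9332 Bond=-82.4182
(1,0): Delta=0.6239 Bond=-57.2120
(1,1): Delta=0.9687 Bond=-99.6098
(2,0): Delta=0.0000 Bond=0.0000
(2,1): Delta=0.6954 Bond=-75.2557
(2,2): Delta=1.0000 Bond=-119.4474
V0=43.5594

Under the risk-neutral measure, an up-move has probability p* = (R−d)/(u−d) = 0.8667 and values discount at R = 1.14.
Terminal payoffs: V(3,0)=0.0000, V(3,1)=0.0000, V(3,2)=29.2471, V(3,3)=85.6393
Node (2,0) S=104.5440: V=(p*·0.0000+(1−p*)·0.0000)/1.14=0.0000; Δ=(0.0000−0.0000)/(123.3619−91.9987)=0.0000; B=V−Δ·S=0.0000
Node (2,1) S=140.1840: V=(p*·29.2471+(1−p*)·0.0000)/1.14=22.2347; Δ=(29.2471−0.0000)/(165.4171−123.3619)=0.6954; B=V−Δ·S=-75.2557
Node (2,2) S=187.9740: V=(p*·85.6393+(1−p*)·29.2471)/1.14=68.5266; Δ=(85.6393−29.2471)/(221.8093−165.4171)=1.0000; B=V−Δ·S=-119.4474
Node (1,0) S=118.8000: V=(p*·22.2347+(1−p*)·0.0000)/1.14=16.9035; Δ=(22.2347−0.0000)/(140.1840−104.5440)=0.6239; B=V−Δ·S=-57.2120
Node (1,1) S=159.3000: V=(p*·68.5266+(1−p*)·22.2347)/1.14=54.6968; Δ=(68.5266−22.2347)/(187.9740−140.1840)=0.9687; B=V−Δ·S=-99.6098
Node (0,0) S=135.0000: V=(p*·54.6968+(1−p*)·16.9035)/1.14=43.5594; Δ=(54.6968−16.9035)/(159.3000−118.8000)=0.9332; B=V−Δ·S=-82.4182
Check: Δ(0,0)·S0 + B(0,0) = 43.5594 = V0.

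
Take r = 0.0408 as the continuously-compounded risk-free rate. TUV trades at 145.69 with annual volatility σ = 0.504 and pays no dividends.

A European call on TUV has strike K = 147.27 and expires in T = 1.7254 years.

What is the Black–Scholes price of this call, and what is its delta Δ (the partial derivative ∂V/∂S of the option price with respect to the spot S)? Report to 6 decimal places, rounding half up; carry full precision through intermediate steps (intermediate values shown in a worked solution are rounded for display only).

σ√T = 0.504·√1.7254 = 0.662027
d₁ = (ln(S/K) + (r+σ²/2)T) / (σ√T) = (ln(145.69/147.27) + (0.0408+0.504²/2)·1.7254) / 0.662027 = (-0.010787 + 0.289536) / 0.662027 = 0.421055
d₂ = d₁ − σ√T = 0.421055 − 0.662027 = -0.240972
e^{−rT} = 0.932024
N(d₁) = 0.663142,  N(d₂) = 0.404788
Call price V = S·N(d₁) − K·e^{−rT}·N(d₂) = 96.613217 − 55.560947 = 41.052270
Δ = N(d₁) = 0.663142

price = 41.052270
Δ = 0.663142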